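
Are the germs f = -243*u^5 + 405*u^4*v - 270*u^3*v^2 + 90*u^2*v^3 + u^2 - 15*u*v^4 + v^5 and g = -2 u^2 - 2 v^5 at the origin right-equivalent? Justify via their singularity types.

Yes.

The Hessian of f at 0 has rank 1. Corank 1: A-series; mu = 4 gives A_4. The Hessian of g at 0 has rank 1. Corank 1: A-series; mu = 4 gives A_4. Both have type A_4, hence right-equivalent.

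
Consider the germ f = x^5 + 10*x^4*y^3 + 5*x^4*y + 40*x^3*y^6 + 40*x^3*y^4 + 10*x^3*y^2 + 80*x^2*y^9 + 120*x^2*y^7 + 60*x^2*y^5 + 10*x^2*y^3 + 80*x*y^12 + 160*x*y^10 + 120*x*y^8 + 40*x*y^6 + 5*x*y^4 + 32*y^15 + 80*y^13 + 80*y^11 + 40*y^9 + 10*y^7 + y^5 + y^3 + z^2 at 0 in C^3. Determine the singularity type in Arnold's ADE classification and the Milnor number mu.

The Hessian of f at 0 is [[0, 0, 0], [0, 0, 0], [0, 0, 2]] with rank 1, so corank 2. A Groebner basis of the Jacobian ideal J(f) in C{x,y,z} is {x^4 + 4*x^3*y, y^2, z}; counting standard monomials gives mu = 8. Corank 2; j^3 = y^3 is a perfect cube, so E-series; the 5-jet and mu = 8 give E_8.

Type E_{8}, Milnor number mu = 8.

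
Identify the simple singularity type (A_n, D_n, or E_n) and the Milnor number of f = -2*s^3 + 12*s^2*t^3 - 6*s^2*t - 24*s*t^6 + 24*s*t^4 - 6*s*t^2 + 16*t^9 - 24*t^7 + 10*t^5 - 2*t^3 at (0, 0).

The Hessian of f at 0 is [[0, 0], [0, 0]] with rank 0, so corank 2. A Groebner basis of the Jacobian ideal J(f) in C{s,t} is {-s^2/4 + s*t^3 - s*t/2 - t^2/4, t^4, s^3 - 3*s*t^2 - 2*t^3, s^2*t + 2*s*t^2 + t^3}; counting standard monomials gives mu = 8. Corank 2; j^3 = -2*(s + t)^3 is a perfect cube, so E-series; the 5-jet and mu = 8 give E_8.

Type E_8, Milnor number mu = 8.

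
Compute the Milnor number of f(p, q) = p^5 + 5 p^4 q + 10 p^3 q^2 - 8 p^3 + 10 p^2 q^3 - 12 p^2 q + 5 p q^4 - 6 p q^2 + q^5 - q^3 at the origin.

8

The Hessian of f at 0 is [[0, 0], [0, 0]] with rank 0, so corank 2. A Groebner basis of the Jacobian ideal J(f) in C{p,q} is {q^5, p*q^3 + 5*q^4/8, p^2 + p*q + q^2/4}; counting standard monomials gives mu = 8. Corank 2; j^3 = -(2*p + q)^3 is a perfect cube, so E-series; the 5-jet and mu = 8 give E_8.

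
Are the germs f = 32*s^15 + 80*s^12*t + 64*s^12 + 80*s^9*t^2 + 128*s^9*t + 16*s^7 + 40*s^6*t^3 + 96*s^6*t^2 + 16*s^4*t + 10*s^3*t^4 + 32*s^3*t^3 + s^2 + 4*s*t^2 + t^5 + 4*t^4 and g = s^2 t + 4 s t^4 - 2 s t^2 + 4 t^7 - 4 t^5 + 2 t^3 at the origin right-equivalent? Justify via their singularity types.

The Hessian of f at 0 is [[2, 0], [0, 0]] with rank 1, so corank 1. A Groebner basis of the Jacobian ideal J(f) in C{s,t} is {s^2, s/2 + t^2}; counting standard monomials gives mu = 4. Corank 1: A-series; mu = 4 gives A_4. The Hessian of g at 0 is [[0, 0], [0, 0]] with rank 0, so corank 2. A Groebner basis of the Jacobian ideal J(g) in C{s,t} is {t^3, s^2 + 2*t^2, s*t - t^2}; counting standard monomials gives mu = 4. Corank 2; j^3 = t*(s^2 - 2*s*t + 2*t^2) splits into three distinct lines over C (the quadratic factor has nonzero discriminant), so D_4. f is A_4 but g is D_4, hence not right-equivalent.

No.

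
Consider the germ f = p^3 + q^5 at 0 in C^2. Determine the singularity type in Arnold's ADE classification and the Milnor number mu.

The Hessian of f at 0 has rank 0. Corank 2; j^3 = p^3 is a perfect cube, so E-series; the 5-jet and mu = 8 give E_8.

Type E_8, Milnor number mu = 8.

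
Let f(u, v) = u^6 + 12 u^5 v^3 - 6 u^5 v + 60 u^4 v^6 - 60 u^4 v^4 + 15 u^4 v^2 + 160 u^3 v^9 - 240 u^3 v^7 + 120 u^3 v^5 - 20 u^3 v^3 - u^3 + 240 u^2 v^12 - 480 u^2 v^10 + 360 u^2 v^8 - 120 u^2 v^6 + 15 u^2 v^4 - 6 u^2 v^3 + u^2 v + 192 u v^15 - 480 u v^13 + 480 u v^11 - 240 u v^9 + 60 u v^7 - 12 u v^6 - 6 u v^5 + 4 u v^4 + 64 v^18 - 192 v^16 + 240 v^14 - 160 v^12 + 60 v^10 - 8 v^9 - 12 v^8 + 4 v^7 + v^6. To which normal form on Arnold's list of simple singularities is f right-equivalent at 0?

D_7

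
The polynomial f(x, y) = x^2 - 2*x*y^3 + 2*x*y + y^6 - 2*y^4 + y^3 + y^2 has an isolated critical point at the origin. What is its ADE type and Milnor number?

Type A_2, Milnor number mu = 2.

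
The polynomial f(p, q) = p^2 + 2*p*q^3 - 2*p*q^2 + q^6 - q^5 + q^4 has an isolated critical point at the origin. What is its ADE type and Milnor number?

The Hessian of f at 0 is [[2, 0], [0, 0]] with rank 1, so corank 1. A Groebner basis of the Jacobian ideal J(f) in C{p,q} is {p + q^3 - q^2, p^2, p*q + p - q^2}; counting standard monomials gives mu = 4. Corank 1: A-series; mu = 4 gives A_4.

Type A_{4}, Milnor number mu = 4.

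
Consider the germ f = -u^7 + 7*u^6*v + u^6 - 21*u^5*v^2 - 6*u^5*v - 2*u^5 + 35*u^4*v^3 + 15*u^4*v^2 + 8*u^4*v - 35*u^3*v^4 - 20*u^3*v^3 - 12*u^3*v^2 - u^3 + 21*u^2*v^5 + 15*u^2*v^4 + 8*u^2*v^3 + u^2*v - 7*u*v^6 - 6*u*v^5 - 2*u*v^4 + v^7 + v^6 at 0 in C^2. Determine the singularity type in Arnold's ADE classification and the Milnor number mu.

The Hessian of f at 0 is [[0, 0], [0, 0]] with rank 0, so corank 2. A Groebner basis of the Jacobian ideal J(f) in C{u,v} is {u^2 - u*v + v^4, u^3, u^2*v, u^2/6 + u*v^2}; counting standard monomials gives mu = 7. Corank 2; j^3 = -u^2*(u - v) has shape L^2 M (L != M), so D-series; mu = 7 gives D_7.

Type D7, Milnor number mu = 7.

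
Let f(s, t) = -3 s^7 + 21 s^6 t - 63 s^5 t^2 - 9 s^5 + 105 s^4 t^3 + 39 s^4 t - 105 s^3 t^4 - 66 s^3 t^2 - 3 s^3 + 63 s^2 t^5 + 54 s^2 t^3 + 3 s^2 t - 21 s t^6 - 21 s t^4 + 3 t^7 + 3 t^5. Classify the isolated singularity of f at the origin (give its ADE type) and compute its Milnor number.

The Hessian of f at 0 is [[0, 0], [0, 0]] with rank 0, so corank 2. A Groebner basis of the Jacobian ideal J(f) in C{s,t} is {s*t/4 + t^4, s*t^2, s^2 - 5*s*t/4}; counting standard monomials gives mu = 6. Corank 2; j^3 = -3*s^2*(s - t) has shape L^2 M (L != M), so D-series; mu = 6 gives D_6.

Type D6, Milnor number mu = 6.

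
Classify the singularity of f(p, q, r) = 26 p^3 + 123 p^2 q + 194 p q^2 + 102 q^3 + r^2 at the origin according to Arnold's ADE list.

The Hessian of f at 0 has rank 1. Corank 2; j^3 = (2*p + 3*q)*(13*p^2 + 42*p*q + 34*q^2) splits into three distinct lines over C (the quadratic factor has nonzero discriminant), so D_4.

D_4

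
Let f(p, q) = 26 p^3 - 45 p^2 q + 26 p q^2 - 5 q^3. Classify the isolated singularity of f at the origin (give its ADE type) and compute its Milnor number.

Type D_{4}, Milnor number mu = 4.

The Hessian of f at 0 is [[0, 0], [0, 0]] with rank 0, so corank 2. A Groebner basis of the Jacobian ideal J(f) in C{p,q} is {q^3, p^2 + q^2/3, p*q}; counting standard monomials gives mu = 4. Corank 2; j^3 = (2*p - q)*(13*p^2 - 16*p*q + 5*q^2) splits into three distinct lines over C (the quadratic factor has nonzero discriminant), so D_4.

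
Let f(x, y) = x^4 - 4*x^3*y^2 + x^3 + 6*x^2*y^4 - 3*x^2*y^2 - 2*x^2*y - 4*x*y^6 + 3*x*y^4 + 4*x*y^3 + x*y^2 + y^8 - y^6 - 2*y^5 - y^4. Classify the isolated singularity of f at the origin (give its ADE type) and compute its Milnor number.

Type D5, Milnor number mu = 5.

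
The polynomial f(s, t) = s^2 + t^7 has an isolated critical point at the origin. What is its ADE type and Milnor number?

Type A6, Milnor number mu = 6.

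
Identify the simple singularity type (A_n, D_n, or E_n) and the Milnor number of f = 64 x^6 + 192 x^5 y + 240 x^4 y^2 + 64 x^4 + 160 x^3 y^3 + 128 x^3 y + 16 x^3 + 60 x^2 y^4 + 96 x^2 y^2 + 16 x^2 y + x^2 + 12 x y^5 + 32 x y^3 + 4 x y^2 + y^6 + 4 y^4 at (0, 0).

Type A_5, Milnor number mu = 5.

The Hessian of f at 0 has rank 1. Corank 1: A-series; mu = 5 gives A_5.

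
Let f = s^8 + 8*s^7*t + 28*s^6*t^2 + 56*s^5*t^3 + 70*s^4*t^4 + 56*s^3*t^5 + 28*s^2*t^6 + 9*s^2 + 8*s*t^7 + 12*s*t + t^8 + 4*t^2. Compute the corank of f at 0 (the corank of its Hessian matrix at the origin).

1

The Hessian at 0 is [[18, 12], [12, 8]] of rank 1; hence corank 1.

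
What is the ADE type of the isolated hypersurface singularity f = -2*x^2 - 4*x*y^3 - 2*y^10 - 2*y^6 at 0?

A_{9}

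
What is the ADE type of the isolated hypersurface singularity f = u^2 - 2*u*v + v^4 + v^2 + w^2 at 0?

A_3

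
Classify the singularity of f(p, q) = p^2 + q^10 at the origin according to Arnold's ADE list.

The Hessian of f at 0 has rank 1. Corank 1: A-series; mu = 9 gives A_9.

A_9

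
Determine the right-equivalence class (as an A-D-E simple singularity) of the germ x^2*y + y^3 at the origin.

The Hessian of f at 0 is [[0, 0], [0, 0]] with rank 0, so corank 2. A Groebner basis of the Jacobian ideal J(f) in C{x,y} is {y^3, x^2 + 3*y^2, x*y}; counting standard monomials gives mu = 4. Corank 2; j^3 = y*(x^2 + y^2) splits into three distinct lines over C (the quadratic factor has nonzero discriminant), so D_4.

D_4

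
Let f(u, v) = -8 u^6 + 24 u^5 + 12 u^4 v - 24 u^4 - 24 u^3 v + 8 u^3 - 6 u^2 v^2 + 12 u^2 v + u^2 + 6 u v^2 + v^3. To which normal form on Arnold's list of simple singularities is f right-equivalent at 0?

A_2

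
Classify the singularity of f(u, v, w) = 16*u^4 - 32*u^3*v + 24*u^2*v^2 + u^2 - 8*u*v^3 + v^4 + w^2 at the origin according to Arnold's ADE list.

A_3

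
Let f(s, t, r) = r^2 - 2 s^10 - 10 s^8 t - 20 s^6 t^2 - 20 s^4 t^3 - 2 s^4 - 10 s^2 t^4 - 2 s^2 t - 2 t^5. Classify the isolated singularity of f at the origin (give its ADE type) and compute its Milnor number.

Type D6, Milnor number mu = 6.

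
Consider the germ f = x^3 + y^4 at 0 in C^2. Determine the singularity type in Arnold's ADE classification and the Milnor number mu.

The Hessian of f at 0 has rank 0. Corank 2; j^3 = x^3 is a perfect cube, so E-series; the 4-jet and mu = 6 give E_6.

Type E_6, Milnor number mu = 6.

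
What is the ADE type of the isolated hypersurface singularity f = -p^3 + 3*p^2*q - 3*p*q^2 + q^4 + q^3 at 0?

E_{6}

The Hessian of f at 0 is [[0, 0], [0, 0]] with rank 0, so corank 2. A Groebner basis of the Jacobian ideal J(f) in C{p,q} is {q^3, p^2 - 2*p*q + q^2}; counting standard monomials gives mu = 6. Corank 2; j^3 = -(p - q)^3 is a perfect cube, so E-series; the 4-jet and mu = 6 give E_6.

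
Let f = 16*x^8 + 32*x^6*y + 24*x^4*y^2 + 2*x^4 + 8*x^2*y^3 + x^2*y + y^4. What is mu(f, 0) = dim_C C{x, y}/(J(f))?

5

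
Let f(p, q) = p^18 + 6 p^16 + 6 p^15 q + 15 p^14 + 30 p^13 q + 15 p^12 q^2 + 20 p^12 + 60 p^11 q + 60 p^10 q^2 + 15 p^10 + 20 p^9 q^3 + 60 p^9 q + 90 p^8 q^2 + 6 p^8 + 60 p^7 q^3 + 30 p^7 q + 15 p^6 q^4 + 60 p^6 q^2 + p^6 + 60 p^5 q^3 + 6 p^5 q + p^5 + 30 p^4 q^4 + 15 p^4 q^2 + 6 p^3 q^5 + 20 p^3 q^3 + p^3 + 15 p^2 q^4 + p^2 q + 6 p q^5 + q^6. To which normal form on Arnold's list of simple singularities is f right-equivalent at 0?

D7

The Hessian of f at 0 is [[0, 0], [0, 0]] with rank 0, so corank 2. A Groebner basis of the Jacobian ideal J(f) in C{p,q} is {-p*q/6 + q^5, p*q^2, p^2 + p*q}; counting standard monomials gives mu = 7. Corank 2; j^3 = p^2*(p + q) has shape L^2 M (L != M), so D-series; mu = 7 gives D_7.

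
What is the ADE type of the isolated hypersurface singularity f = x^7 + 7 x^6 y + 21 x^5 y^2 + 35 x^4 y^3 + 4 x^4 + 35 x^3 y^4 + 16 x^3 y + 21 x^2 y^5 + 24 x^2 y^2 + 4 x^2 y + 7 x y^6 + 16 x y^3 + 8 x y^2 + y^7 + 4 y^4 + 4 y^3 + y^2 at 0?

The Hessian of f at 0 is [[0, 0], [0, 2]] with rank 1, so corank 1. A Groebner basis of the Jacobian ideal J(f) in C{x,y} is {y^3, x^2 + 2*x*y + y^2 + y/2}; counting standard monomials gives mu = 6. Corank 1: A-series; mu = 6 gives A_6.

A_{6}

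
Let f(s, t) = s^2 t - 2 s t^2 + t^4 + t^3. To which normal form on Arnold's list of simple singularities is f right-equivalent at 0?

D_5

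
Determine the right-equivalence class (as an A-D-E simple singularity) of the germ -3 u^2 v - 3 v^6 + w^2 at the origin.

D_7

The Hessian of f at 0 has rank 1. Corank 2; j^3 = -3*u^2*v has shape L^2 M (L != M), so D-series; mu = 7 gives D_7.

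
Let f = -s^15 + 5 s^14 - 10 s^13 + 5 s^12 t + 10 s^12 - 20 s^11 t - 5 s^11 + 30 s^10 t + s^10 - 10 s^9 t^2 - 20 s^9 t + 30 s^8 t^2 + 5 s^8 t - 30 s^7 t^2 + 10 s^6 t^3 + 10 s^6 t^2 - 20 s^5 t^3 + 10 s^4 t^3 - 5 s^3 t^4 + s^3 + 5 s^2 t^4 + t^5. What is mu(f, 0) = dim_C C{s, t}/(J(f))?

8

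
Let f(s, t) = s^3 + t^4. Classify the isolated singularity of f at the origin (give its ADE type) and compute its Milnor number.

Type E_6, Milnor number mu = 6.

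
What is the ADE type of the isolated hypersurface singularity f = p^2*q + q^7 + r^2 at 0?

D_{8}

The Hessian of f at 0 is [[0, 0, 0], [0, 0, 0], [0, 0, 2]] with rank 1, so corank 2. A Groebner basis of the Jacobian ideal J(f) in C{p,q,r} is {p^2/7 + q^6, p^3, p*q, r}; counting standard monomials gives mu = 8. Corank 2; j^3 = p^2*q has shape L^2 M (L != M), so D-series; mu = 8 gives D_8.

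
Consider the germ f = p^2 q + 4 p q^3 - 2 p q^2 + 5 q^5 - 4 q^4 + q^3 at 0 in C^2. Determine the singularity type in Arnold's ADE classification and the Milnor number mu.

Type D6, Milnor number mu = 6.

The Hessian of f at 0 has rank 0. Corank 2; j^3 = q*(p - q)^2 has shape L^2 M (L != M), so D-series; mu = 6 gives D_6.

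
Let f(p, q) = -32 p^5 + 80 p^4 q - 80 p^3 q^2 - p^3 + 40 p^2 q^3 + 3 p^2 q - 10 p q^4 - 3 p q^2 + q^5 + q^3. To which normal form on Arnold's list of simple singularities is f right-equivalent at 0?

The Hessian of f at 0 is [[0, 0], [0, 0]] with rank 0, so corank 2. A Groebner basis of the Jacobian ideal J(f) in C{p,q} is {q^5, p*q^3 - 7*q^4/8, p^2 - 2*p*q + q^2}; counting standard monomials gives mu = 8. Corank 2; j^3 = -(p - q)^3 is a perfect cube, so E-series; the 5-jet and mu = 8 give E_8.

E_8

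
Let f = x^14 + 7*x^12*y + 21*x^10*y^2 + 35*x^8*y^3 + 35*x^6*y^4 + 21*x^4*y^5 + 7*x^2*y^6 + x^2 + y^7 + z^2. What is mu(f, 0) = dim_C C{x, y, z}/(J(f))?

6

The Hessian of f at 0 has rank 2. Corank 1: A-series; mu = 6 gives A_6.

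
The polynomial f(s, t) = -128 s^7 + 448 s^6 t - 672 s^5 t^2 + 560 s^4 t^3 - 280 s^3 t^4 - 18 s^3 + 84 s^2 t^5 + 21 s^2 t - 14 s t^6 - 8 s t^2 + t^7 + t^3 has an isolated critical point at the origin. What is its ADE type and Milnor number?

The Hessian of f at 0 is [[0, 0], [0, 0]] with rank 0, so corank 2. A Groebner basis of the Jacobian ideal J(f) in C{s,t} is {2187*s*t/14 + t^6 - 729*t^2/14, s*t^2 - t^3/3, s^2 - 5*s*t/6 + t^2/6}; counting standard monomials gives mu = 8. Corank 2; j^3 = -(2*s - t)*(3*s - t)^2 has shape L^2 M (L != M), so D-series; mu = 8 gives D_8.

Type D_8, Milnor number mu = 8.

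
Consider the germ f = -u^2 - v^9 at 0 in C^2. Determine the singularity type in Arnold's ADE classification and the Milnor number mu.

Type A_8, Milnor number mu = 8.

The Hessian of f at 0 is [[-2, 0], [0, 0]] with rank 1, so corank 1. A Groebner basis of the Jacobian ideal J(f) in C{u,v} is {v^8, u}; counting standard monomials gives mu = 8. Corank 1: A-series; mu = 8 gives A_8.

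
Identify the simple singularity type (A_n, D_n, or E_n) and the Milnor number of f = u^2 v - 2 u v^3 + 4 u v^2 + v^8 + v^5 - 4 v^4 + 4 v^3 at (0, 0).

Type D_{9}, Milnor number mu = 9.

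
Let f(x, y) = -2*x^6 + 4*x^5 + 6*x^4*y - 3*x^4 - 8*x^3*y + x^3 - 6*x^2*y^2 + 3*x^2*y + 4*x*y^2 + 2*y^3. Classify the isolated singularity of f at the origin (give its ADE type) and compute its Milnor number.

Type D_4, Milnor number mu = 4.

The Hessian of f at 0 has rank 0. Corank 2; j^3 = (x + y)*(x^2 + 2*x*y + 2*y^2) splits into three distinct lines over C (the quadratic factor has nonzero discriminant), so D_4.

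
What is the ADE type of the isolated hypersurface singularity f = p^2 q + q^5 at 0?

D_{6}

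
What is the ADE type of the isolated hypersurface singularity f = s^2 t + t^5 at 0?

D_6

The Hessian of f at 0 is [[0, 0], [0, 0]] with rank 0, so corank 2. A Groebner basis of the Jacobian ideal J(f) in C{s,t} is {s^2/5 + t^4, s^3, s*t}; counting standard monomials gives mu = 6. Corank 2; j^3 = s^2*t has shape L^2 M (L != M), so D-series; mu = 6 gives D_6.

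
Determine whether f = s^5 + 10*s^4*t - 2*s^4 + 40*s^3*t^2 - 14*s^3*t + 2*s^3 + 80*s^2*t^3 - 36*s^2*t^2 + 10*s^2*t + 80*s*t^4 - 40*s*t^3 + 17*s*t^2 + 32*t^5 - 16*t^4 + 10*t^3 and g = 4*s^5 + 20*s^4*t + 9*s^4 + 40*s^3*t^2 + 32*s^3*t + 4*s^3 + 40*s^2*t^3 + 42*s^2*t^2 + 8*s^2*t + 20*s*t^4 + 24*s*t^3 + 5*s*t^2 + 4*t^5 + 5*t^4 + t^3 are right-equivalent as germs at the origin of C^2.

No.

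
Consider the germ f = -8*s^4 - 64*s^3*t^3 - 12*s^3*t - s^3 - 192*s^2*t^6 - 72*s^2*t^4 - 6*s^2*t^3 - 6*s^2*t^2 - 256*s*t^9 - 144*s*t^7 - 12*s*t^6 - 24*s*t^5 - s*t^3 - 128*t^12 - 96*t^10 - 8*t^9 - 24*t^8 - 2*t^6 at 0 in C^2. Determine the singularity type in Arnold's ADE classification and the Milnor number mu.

The Hessian of f at 0 is [[0, 0], [0, 0]] with rank 0, so corank 2. A Groebner basis of the Jacobian ideal J(f) in C{s,t} is {3*s^2/4 + t^4 + t^3/4, s^3, s^2*t - s^2/4 - t^3/12, s^2 + s*t^2 + t^3/3}; counting standard monomials gives mu = 7. Corank 2; j^3 = -s^3 is a perfect cube, so E-series; the 4-jet and mu = 7 give E_7.

Type E7, Milnor number mu = 7.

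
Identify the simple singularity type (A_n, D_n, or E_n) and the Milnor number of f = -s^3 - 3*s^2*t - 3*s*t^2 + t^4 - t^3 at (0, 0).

The Hessian of f at 0 is [[0, 0], [0, 0]] with rank 0, so corank 2. A Groebner basis of the Jacobian ideal J(f) in C{s,t} is {t^3, s^2 + 2*s*t + t^2}; counting standard monomials gives mu = 6. Corank 2; j^3 = -(s + t)^3 is a perfect cube, so E-series; the 4-jet and mu = 6 give E_6.

Type E_6, Milnor number mu = 6.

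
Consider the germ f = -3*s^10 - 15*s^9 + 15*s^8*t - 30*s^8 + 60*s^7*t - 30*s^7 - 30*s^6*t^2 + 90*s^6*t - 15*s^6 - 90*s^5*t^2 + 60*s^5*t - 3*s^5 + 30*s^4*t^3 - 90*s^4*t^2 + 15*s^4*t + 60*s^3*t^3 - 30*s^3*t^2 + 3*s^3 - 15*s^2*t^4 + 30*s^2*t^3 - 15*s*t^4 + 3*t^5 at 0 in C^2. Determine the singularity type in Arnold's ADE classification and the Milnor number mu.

Type E8, Milnor number mu = 8.

The Hessian of f at 0 has rank 0. Corank 2; j^3 = 3*s^3 is a perfect cube, so E-series; the 5-jet and mu = 8 give E_8.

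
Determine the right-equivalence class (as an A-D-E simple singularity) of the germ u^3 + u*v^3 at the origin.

E_7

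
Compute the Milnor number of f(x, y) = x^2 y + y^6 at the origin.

7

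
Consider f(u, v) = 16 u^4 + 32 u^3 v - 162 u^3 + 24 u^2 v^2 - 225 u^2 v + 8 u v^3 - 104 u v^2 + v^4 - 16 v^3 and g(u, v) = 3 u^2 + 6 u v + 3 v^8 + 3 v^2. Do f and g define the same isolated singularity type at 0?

No.

The Hessian of f at 0 has rank 0. Corank 2; j^3 = -(2*u + v)*(9*u + 4*v)^2 has shape L^2 M (L != M), so D-series; mu = 5 gives D_5. The Hessian of g at 0 has rank 1. Corank 1: A-series; mu = 7 gives A_7. f is D_5 but g is A_7, hence not right-equivalent.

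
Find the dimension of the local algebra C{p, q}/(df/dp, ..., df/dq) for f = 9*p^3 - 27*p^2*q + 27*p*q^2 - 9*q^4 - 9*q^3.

6

The Hessian of f at 0 is [[0, 0], [0, 0]] with rank 0, so corank 2. A Groebner basis of the Jacobian ideal J(f) in C{p,q} is {q^3, p^2 - 2*p*q + q^2}; counting standard monomials gives mu = 6. Corank 2; j^3 = 9*(p - q)^3 is a perfect cube, so E-series; the 4-jet and mu = 6 give E_6.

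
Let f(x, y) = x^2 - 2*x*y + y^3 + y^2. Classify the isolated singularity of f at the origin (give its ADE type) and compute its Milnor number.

Type A2, Milnor number mu = 2.

The Hessian of f at 0 has rank 1. Corank 1: A-series; mu = 2 gives A_2.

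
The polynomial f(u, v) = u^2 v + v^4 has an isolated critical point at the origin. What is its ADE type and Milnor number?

The Hessian of f at 0 is [[0, 0], [0, 0]] with rank 0, so corank 2. A Groebner basis of the Jacobian ideal J(f) in C{u,v} is {u^3, u^2/4 + v^3, u*v}; counting standard monomials gives mu = 5. Corank 2; j^3 = u^2*v has shape L^2 M (L != M), so D-series; mu = 5 gives D_5.

Type D_{5}, Milnor number mu = 5.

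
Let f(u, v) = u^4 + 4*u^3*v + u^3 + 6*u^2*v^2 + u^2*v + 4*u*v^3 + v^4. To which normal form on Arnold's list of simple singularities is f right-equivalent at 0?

The Hessian of f at 0 is [[0, 0], [0, 0]] with rank 0, so corank 2. A Groebner basis of the Jacobian ideal J(f) in C{u,v} is {u*v^2, -u*v/4 + v^3, u^2 + u*v}; counting standard monomials gives mu = 5. Corank 2; j^3 = u^2*(u + v) has shape L^2 M (L != M), so D-series; mu = 5 gives D_5.

D5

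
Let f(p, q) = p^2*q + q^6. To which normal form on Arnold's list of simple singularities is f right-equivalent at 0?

D7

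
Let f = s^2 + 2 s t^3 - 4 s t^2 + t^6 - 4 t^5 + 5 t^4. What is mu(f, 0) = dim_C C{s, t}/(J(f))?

3

The Hessian of f at 0 is [[2, 0], [0, 0]] with rank 1, so corank 1. A Groebner basis of the Jacobian ideal J(f) in C{s,t} is {s^2, s*t, -s/2 + t^2}; counting standard monomials gives mu = 3. Corank 1: A-series; mu = 3 gives A_3.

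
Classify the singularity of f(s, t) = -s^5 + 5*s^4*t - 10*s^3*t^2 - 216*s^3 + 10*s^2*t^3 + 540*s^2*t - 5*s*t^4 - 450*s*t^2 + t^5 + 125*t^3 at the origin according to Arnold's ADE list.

E_8

The Hessian of f at 0 has rank 0. Corank 2; j^3 = -(6*s - 5*t)^3 is a perfect cube, so E-series; the 5-jet and mu = 8 give E_8.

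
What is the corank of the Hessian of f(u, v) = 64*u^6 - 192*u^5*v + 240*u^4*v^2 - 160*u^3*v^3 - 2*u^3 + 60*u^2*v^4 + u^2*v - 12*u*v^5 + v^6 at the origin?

2

The Hessian at 0 is [[0, 0], [0, 0]] of rank 0; hence corank 2.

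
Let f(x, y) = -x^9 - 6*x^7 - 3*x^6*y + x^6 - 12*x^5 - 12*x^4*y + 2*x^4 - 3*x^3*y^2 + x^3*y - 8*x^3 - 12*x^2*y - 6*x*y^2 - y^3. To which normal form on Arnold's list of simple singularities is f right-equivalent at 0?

E_7

The Hessian of f at 0 is [[0, 0], [0, 0]] with rank 0, so corank 2. A Groebner basis of the Jacobian ideal J(f) in C{x,y} is {768*x^2 + 768*x*y + y^4 + 8*y^3 + 192*y^2, x^3 - 12*x^2 - 12*x*y - 3*y^2, x^2*y + 24*x^2 + 24*x*y + 6*y^2, -32*x^2 + x*y^2 - 32*x*y + y^3/6 - 8*y^2}; counting standard monomials gives mu = 7. Corank 2; j^3 = -(2*x + y)^3 is a perfect cube, so E-series; the 4-jet and mu = 7 give E_7.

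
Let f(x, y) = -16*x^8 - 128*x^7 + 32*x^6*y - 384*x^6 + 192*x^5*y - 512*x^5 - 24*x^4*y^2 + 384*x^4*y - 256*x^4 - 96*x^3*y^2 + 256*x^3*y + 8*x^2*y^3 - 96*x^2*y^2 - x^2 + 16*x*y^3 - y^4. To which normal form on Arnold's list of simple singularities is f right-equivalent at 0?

The Hessian of f at 0 has rank 1. Corank 1: A-series; mu = 3 gives A_3.

A_3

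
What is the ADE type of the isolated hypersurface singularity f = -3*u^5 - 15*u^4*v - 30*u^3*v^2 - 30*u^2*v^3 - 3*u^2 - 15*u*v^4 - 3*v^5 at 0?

A_{4}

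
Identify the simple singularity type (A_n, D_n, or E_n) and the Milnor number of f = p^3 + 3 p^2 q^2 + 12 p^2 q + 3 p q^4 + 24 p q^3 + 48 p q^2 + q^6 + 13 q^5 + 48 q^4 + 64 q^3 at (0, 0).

Type E8, Milnor number mu = 8.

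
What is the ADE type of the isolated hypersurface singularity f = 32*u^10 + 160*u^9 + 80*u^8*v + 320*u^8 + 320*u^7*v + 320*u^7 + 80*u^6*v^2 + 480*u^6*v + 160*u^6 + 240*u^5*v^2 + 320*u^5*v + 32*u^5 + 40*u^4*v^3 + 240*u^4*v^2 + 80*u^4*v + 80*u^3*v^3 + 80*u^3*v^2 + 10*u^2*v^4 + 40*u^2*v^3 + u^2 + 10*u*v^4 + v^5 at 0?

A_4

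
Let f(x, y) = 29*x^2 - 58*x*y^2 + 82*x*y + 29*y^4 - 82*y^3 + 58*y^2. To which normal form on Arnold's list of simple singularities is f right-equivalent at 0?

A1

The Hessian of f at 0 has rank 2. Corank 0: nondegenerate Morse point, so A_1.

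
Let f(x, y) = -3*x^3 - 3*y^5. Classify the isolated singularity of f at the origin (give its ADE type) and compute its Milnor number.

Type E8, Milnor number mu = 8.

The Hessian of f at 0 has rank 0. Corank 2; j^3 = -3*x^3 is a perfect cube, so E-series; the 5-jet and mu = 8 give E_8.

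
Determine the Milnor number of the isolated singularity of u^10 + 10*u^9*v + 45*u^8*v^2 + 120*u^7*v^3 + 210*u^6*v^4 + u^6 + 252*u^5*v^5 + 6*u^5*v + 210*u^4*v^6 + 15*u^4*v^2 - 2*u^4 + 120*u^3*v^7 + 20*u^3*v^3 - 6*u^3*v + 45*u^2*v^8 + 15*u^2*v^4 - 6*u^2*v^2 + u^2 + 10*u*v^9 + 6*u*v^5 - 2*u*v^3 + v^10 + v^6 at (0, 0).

9

The Hessian of f at 0 is [[2, 0], [0, 0]] with rank 1, so corank 1. A Groebner basis of the Jacobian ideal J(f) in C{u,v} is {-4*u*v^2 + u + v^5 - v^3, u^2/2 + u*v^3 - u*v/2 + v^4/2, u^3, u^2*v + u*v^2 - u/3 + v^3/3}; counting standard monomials gives mu = 9. Corank 1: A-series; mu = 9 gives A_9.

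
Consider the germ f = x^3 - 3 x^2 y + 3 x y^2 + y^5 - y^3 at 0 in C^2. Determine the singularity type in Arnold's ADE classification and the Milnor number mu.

Type E8, Milnor number mu = 8.

The Hessian of f at 0 is [[0, 0], [0, 0]] with rank 0, so corank 2. A Groebner basis of the Jacobian ideal J(f) in C{x,y} is {y^4, x^2 - 2*x*y + y^2}; counting standard monomials gives mu = 8. Corank 2; j^3 = (x - y)^3 is a perfect cube, so E-series; the 5-jet and mu = 8 give E_8.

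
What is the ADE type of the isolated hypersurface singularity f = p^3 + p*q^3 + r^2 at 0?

E7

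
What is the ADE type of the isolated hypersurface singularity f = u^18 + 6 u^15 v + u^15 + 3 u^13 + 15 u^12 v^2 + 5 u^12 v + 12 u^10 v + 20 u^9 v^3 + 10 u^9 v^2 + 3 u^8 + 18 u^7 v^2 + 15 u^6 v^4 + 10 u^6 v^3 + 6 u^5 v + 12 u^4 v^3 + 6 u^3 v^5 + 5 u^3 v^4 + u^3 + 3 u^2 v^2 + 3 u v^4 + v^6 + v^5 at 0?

E_{8}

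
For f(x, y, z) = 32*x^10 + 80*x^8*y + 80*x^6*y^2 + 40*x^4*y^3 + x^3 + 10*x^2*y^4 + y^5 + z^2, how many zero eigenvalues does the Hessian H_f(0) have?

Hessian at 0 has rank 1.

2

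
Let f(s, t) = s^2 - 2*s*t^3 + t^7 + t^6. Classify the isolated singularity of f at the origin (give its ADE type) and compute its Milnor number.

The Hessian of f at 0 has rank 1. Corank 1: A-series; mu = 6 gives A_6.

Type A_6, Milnor number mu = 6.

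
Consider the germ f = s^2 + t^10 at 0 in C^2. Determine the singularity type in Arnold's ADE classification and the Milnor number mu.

The Hessian of f at 0 has rank 1. Corank 1: A-series; mu = 9 gives A_9.

Type A_{9}, Milnor number mu = 9.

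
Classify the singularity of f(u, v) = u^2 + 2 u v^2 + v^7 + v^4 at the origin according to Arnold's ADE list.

The Hessian of f at 0 has rank 1. Corank 1: A-series; mu = 6 gives A_6.

A_{6}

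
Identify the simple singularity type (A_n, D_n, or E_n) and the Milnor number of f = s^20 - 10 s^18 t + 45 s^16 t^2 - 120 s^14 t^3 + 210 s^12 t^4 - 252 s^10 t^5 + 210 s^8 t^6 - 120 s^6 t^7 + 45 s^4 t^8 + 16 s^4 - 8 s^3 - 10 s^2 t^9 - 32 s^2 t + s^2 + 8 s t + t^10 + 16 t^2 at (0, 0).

Type A9, Milnor number mu = 9.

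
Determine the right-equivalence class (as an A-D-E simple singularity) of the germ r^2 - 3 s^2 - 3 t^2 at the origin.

A_{1}

The Hessian of f at 0 has rank 3. Corank 0: nondegenerate Morse point, so A_1.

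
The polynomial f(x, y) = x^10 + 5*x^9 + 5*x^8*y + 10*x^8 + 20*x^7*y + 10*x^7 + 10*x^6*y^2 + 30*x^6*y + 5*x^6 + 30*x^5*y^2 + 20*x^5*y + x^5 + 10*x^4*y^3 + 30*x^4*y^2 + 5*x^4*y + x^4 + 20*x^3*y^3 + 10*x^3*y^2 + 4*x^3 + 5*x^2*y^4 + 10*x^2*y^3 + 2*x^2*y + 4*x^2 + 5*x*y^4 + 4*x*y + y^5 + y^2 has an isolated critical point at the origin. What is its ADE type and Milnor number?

Type A_{4}, Milnor number mu = 4.

The Hessian of f at 0 is [[8, 4], [4, 2]] with rank 1, so corank 1. A Groebner basis of the Jacobian ideal J(f) in C{x,y} is {16*x + y^3 + 2*y^2 + 8*y, x^2 + 2*x + y, x*y - 2*x + y^2/4 - y}; counting standard monomials gives mu = 4. Corank 1: A-series; mu = 4 gives A_4.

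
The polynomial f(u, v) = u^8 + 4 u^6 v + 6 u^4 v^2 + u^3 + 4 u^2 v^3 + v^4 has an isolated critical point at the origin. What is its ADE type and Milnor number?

Type E6, Milnor number mu = 6.

The Hessian of f at 0 has rank 0. Corank 2; j^3 = u^3 is a perfect cube, so E-series; the 4-jet and mu = 6 give E_6.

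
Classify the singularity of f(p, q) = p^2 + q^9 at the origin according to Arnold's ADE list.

The Hessian of f at 0 is [[2, 0], [0, 0]] with rank 1, so corank 1. A Groebner basis of the Jacobian ideal J(f) in C{p,q} is {q^8, p}; counting standard monomials gives mu = 8. Corank 1: A-series; mu = 8 gives A_8.

A8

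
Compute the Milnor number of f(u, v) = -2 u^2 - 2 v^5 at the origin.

The Hessian of f at 0 is [[-4, 0], [0, 0]] with rank 1, so corank 1. A Groebner basis of the Jacobian ideal J(f) in C{u,v} is {v^4, u}; counting standard monomials gives mu = 4. Corank 1: A-series; mu = 4 gives A_4.

4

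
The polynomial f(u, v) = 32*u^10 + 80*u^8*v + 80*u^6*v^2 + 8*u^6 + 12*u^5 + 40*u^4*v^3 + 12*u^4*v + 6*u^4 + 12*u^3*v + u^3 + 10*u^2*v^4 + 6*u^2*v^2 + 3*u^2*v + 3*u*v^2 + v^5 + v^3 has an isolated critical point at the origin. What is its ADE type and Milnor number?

Type E_{8}, Milnor number mu = 8.

The Hessian of f at 0 has rank 0. Corank 2; j^3 = (u + v)^3 is a perfect cube, so E-series; the 5-jet and mu = 8 give E_8.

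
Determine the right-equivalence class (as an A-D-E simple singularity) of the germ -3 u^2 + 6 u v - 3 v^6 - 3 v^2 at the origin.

A_{5}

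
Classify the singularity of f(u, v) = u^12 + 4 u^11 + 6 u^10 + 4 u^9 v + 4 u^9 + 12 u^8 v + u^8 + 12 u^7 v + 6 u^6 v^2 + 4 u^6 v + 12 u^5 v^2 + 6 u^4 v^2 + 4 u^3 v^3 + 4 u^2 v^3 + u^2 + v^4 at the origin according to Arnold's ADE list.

A_3

The Hessian of f at 0 has rank 1. Corank 1: A-series; mu = 3 gives A_3.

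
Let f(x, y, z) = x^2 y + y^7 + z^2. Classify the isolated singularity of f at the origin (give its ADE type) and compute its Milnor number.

The Hessian of f at 0 has rank 1. Corank 2; j^3 = x^2*y has shape L^2 M (L != M), so D-series; mu = 8 gives D_8.

Type D_{8}, Milnor number mu = 8.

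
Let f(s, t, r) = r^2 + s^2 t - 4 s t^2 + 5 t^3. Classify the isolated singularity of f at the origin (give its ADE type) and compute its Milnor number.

The Hessian of f at 0 is [[0, 0, 0], [0, 0, 0], [0, 0, 2]] with rank 1, so corank 2. A Groebner basis of the Jacobian ideal J(f) in C{s,t,r} is {t^3, s^2 - t^2, s*t - 2*t^2, r}; counting standard monomials gives mu = 4. Corank 2; j^3 = t*(s^2 - 4*s*t + 5*t^2) splits into three distinct lines over C (the quadratic factor has nonzero discriminant), so D_4.

Type D_{4}, Milnor number mu = 4.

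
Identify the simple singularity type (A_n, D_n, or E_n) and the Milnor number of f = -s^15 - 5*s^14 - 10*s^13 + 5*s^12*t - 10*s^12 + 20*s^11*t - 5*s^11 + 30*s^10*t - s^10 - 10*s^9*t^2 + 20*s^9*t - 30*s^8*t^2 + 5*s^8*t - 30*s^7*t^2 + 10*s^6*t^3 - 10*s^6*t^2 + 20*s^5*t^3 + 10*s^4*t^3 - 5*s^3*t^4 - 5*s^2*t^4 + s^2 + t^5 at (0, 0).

Type A4, Milnor number mu = 4.

The Hessian of f at 0 is [[2, 0], [0, 0]] with rank 1, so corank 1. A Groebner basis of the Jacobian ideal J(f) in C{s,t} is {t^4, s}; counting standard monomials gives mu = 4. Corank 1: A-series; mu = 4 gives A_4.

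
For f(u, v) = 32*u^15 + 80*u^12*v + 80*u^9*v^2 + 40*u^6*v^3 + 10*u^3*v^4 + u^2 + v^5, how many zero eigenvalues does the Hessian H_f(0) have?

1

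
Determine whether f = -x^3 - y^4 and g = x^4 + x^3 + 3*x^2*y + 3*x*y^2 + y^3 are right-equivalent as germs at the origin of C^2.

Yes.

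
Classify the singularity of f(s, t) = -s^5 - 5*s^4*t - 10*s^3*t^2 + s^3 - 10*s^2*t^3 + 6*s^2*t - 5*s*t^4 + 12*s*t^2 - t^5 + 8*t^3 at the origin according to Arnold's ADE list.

E8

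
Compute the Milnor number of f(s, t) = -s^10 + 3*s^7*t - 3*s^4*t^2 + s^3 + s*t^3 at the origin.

The Hessian of f at 0 has rank 0. Corank 2; j^3 = s^3 is a perfect cube, so E-series; the 4-jet and mu = 7 give E_7.

7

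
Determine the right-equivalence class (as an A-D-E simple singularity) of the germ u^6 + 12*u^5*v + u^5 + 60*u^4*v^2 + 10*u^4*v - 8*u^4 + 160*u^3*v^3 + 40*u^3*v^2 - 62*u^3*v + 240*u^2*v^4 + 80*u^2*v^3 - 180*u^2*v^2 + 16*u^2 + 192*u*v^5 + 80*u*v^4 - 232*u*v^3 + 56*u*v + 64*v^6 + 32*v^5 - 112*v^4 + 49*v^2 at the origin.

The Hessian of f at 0 is [[32, 56], [56, 98]] with rank 1, so corank 1. A Groebner basis of the Jacobian ideal J(f) in C{u,v} is {-256*u + v^3 - 448*v, u^2 - 49*v^2/16, u*v + 7*v^2/4}; counting standard monomials gives mu = 4. Corank 1: A-series; mu = 4 gives A_4.

A_{4}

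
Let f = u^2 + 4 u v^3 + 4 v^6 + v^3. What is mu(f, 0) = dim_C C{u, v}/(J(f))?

2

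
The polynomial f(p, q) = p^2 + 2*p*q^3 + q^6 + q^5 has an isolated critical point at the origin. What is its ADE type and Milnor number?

The Hessian of f at 0 has rank 1. Corank 1: A-series; mu = 4 gives A_4.

Type A_{4}, Milnor number mu = 4.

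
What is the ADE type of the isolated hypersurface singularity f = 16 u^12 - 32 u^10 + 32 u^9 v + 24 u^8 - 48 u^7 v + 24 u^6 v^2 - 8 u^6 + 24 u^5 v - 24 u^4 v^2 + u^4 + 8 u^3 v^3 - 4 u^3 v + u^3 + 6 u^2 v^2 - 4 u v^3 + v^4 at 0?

The Hessian of f at 0 has rank 0. Corank 2; j^3 = u^3 is a perfect cube, so E-series; the 4-jet and mu = 6 give E_6.

E6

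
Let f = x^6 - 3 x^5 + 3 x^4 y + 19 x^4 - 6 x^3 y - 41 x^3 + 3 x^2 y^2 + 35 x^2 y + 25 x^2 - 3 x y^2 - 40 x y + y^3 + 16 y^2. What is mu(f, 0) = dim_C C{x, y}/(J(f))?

The Hessian of f at 0 is [[50, -40], [-40, 32]] with rank 1, so corank 1. A Groebner basis of the Jacobian ideal J(f) in C{x,y} is {y^2, x - 4*y/5}; counting standard monomials gives mu = 2. Corank 1: A-series; mu = 2 gives A_2.

2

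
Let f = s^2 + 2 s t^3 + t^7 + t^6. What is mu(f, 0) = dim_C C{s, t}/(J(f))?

6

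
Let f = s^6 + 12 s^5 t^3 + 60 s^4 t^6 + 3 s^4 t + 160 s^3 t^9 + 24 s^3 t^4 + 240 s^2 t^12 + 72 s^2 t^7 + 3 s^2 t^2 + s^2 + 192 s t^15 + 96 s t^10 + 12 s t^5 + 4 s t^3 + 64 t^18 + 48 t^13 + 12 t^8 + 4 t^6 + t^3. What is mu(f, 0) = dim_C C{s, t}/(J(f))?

2

The Hessian of f at 0 is [[2, 0], [0, 0]] with rank 1, so corank 1. A Groebner basis of the Jacobian ideal J(f) in C{s,t} is {t^2, s}; counting standard monomials gives mu = 2. Corank 1: A-series; mu = 2 gives A_2.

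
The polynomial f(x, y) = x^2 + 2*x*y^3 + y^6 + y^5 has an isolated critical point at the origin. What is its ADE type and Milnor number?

Type A_{4}, Milnor number mu = 4.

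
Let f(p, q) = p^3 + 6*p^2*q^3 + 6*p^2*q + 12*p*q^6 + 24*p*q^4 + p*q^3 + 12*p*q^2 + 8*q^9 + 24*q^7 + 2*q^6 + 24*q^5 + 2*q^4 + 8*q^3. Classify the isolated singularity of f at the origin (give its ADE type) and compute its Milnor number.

The Hessian of f at 0 has rank 0. Corank 2; j^3 = (p + 2*q)^3 is a perfect cube, so E-series; the 4-jet and mu = 7 give E_7.

Type E_{7}, Milnor number mu = 7.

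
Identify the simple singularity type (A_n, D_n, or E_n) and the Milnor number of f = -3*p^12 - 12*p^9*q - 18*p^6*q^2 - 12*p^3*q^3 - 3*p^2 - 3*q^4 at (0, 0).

Type A_3, Milnor number mu = 3.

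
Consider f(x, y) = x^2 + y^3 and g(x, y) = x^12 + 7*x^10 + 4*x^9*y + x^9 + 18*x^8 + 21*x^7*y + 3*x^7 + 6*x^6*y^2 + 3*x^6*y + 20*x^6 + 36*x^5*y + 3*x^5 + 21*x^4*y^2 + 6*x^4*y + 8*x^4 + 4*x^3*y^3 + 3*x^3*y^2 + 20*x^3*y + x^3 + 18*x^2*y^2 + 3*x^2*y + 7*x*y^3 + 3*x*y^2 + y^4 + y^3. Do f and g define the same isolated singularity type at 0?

The Hessian of f at 0 has rank 1. Corank 1: A-series; mu = 2 gives A_2. The Hessian of g at 0 has rank 0. Corank 2; j^3 = (x + y)^3 is a perfect cube, so E-series; the 4-jet and mu = 7 give E_7. f is A_2 but g is E_7, hence not right-equivalent.

No.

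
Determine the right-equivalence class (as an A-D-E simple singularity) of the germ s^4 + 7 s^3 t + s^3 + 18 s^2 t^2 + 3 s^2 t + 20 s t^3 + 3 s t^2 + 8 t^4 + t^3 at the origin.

E7

The Hessian of f at 0 is [[0, 0], [0, 0]] with rank 0, so corank 2. A Groebner basis of the Jacobian ideal J(f) in C{s,t} is {3*s^2 + 6*s*t + t^4 + t^3 + 3*t^2, s^3 + 9*s^2 + 18*s*t + 4*t^3 + 9*t^2, s^2*t - 5*s^2 - 10*s*t - 8*t^3/3 - 5*t^2, 2*s^2 + s*t^2 + 4*s*t + 5*t^3/3 + 2*t^2}; counting standard monomials gives mu = 7. Corank 2; j^3 = (s + t)^3 is a perfect cube, so E-series; the 4-jet and mu = 7 give E_7.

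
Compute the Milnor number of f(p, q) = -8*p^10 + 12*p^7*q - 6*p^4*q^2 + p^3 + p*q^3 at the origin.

7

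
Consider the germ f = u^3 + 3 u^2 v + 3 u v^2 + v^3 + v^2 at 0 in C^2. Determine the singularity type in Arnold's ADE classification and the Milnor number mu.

The Hessian of f at 0 is [[0, 0], [0, 2]] with rank 1, so corank 1. A Groebner basis of the Jacobian ideal J(f) in C{u,v} is {u^2, v}; counting standard monomials gives mu = 2. Corank 1: A-series; mu = 2 gives A_2.

Type A2, Milnor number mu = 2.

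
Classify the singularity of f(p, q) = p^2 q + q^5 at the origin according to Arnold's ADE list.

The Hessian of f at 0 is [[0, 0], [0, 0]] with rank 0, so corank 2. A Groebner basis of the Jacobian ideal J(f) in C{p,q} is {p^2/5 + q^4, p^3, p*q}; counting standard monomials gives mu = 6. Corank 2; j^3 = p^2*q has shape L^2 M (L != M), so D-series; mu = 6 gives D_6.

D_{6}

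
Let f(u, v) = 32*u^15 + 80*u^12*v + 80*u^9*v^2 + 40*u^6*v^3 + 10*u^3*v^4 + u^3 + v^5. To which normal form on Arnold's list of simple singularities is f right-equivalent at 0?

The Hessian of f at 0 is [[0, 0], [0, 0]] with rank 0, so corank 2. A Groebner basis of the Jacobian ideal J(f) in C{u,v} is {v^4, u^2}; counting standard monomials gives mu = 8. Corank 2; j^3 = u^3 is a perfect cube, so E-series; the 5-jet and mu = 8 give E_8.

E8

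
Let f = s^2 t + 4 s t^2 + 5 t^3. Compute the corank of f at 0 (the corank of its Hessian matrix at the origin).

The Hessian at 0 is [[0, 0], [0, 0]] of rank 0; hence corank 2.

2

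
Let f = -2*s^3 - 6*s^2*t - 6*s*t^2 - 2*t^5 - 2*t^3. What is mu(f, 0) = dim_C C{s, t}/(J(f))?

8

The Hessian of f at 0 has rank 0. Corank 2; j^3 = -2*(s + t)^3 is a perfect cube, so E-series; the 5-jet and mu = 8 give E_8.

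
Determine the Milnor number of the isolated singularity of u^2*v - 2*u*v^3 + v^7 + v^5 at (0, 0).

The Hessian of f at 0 is [[0, 0], [0, 0]] with rank 0, so corank 2. A Groebner basis of the Jacobian ideal J(f) in C{u,v} is {u^2*v^2 + u^2/7 - u*v^2/7, u^3 + u^2/7 - u*v^2/7, -u*v + v^3}; counting standard monomials gives mu = 8. Corank 2; j^3 = u^2*v has shape L^2 M (L != M), so D-series; mu = 8 gives D_8.

8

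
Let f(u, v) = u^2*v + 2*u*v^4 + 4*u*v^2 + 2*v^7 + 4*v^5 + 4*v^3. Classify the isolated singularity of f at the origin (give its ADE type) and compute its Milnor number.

Type D_8, Milnor number mu = 8.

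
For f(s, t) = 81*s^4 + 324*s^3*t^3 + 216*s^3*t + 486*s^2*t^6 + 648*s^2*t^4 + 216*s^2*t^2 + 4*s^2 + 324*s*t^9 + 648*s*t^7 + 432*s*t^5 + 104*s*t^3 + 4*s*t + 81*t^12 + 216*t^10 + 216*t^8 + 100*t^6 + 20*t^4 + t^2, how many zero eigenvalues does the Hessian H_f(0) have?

1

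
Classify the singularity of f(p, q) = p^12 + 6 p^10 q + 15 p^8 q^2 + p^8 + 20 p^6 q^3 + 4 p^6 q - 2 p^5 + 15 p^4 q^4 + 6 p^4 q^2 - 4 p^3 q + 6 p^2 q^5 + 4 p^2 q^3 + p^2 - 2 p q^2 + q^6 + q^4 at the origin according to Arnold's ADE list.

The Hessian of f at 0 is [[2, 0], [0, 0]] with rank 1, so corank 1. A Groebner basis of the Jacobian ideal J(f) in C{p,q} is {p^3, p^2*q, -p + q^2}; counting standard monomials gives mu = 5. Corank 1: A-series; mu = 5 gives A_5.

A_5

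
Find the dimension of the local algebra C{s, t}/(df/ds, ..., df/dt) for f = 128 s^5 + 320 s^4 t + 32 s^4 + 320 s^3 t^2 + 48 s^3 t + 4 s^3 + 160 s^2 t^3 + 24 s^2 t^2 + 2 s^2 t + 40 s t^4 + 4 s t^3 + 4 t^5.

6

The Hessian of f at 0 has rank 0. Corank 2; j^3 = 2*s^2*(2*s + t) has shape L^2 M (L != M), so D-series; mu = 6 gives D_6.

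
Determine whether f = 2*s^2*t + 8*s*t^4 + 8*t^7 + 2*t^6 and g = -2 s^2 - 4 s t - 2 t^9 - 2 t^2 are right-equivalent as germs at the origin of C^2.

No.

The Hessian of f at 0 has rank 0. Corank 2; j^3 = 2*s^2*t has shape L^2 M (L != M), so D-series; mu = 7 gives D_7. The Hessian of g at 0 has rank 1. Corank 1: A-series; mu = 8 gives A_8. f is D_7 but g is A_8, hence not right-equivalent.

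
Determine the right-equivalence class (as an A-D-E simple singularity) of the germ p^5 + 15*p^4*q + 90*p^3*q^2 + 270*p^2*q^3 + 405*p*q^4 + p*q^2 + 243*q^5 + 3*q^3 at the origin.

D_{6}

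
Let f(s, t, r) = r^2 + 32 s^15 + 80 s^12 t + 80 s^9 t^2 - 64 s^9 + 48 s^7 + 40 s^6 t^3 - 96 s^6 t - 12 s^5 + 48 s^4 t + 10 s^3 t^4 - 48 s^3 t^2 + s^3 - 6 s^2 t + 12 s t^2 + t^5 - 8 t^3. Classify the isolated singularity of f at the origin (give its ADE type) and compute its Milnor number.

Type E8, Milnor number mu = 8.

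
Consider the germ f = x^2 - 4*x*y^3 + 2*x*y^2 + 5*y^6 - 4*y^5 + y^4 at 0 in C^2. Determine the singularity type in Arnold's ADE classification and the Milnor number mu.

Type A_{5}, Milnor number mu = 5.

The Hessian of f at 0 has rank 1. Corank 1: A-series; mu = 5 gives A_5.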